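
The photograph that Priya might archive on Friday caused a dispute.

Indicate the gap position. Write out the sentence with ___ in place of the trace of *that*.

The photograph that Priya might archive ___ on Friday caused a dispute.

'that' functions as the direct object of 'archive'. The gap is right after 'archive'.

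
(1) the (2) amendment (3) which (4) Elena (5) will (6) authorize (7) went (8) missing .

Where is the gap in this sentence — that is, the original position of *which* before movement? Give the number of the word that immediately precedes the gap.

6

'which' is the direct object of 'authorize'. Fronting leaves a gap immediately after 'authorize':
The amendment which Elena will authorize ___ went missing.
'authorize' is word 6.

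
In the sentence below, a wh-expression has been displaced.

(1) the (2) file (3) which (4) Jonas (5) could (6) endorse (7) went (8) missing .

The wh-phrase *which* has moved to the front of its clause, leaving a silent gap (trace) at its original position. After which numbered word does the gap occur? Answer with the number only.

'which' is the direct object of 'endorse'. It moves to the left edge, and the trace sits right after 'endorse':
The file which Jonas could endorse ___ went missing.
'endorse' is word 6.

6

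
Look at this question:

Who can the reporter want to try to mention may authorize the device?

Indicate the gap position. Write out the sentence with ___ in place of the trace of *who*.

Who can the reporter want to try to mention ___ may authorize the device?

In situ: The reporter can want to try to mention who may authorize the device.
'who' functions as the subject of the clause embedded under 'mention'. The gap is right after 'mention'.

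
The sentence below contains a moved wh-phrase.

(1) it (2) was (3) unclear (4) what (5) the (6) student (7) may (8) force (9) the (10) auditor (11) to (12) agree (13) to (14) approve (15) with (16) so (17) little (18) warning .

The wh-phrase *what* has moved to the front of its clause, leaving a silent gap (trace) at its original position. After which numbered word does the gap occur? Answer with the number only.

Underlying clause: The student may force the auditor to agree to approve what with so little warning.
'what' functions as the direct object of 'approve'. It moves to the left edge, and the trace sits right after 'approve':
It was unclear what the student may force the auditor to agree to approve ___ with so little warning.
'approve' is word 14.

14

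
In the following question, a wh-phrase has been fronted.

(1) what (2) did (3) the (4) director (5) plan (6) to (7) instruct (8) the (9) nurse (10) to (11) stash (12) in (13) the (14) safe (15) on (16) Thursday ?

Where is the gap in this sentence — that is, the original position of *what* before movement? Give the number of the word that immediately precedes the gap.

11

Pre-movement form: The director did plan to instruct the nurse to stash what in the safe on Thursday.
The filler 'what' is interpreted as the direct object of 'stash'. Fronting leaves a gap immediately after 'stash':
What did the director plan to instruct the nurse to stash ___ in the safe on Thursday?
'stash' is word 11.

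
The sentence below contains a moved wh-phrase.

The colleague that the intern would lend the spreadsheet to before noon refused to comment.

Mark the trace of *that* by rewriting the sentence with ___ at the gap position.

The colleague that the intern would lend the spreadsheet to ___ before noon refused to comment.

'that' functions as the object of the preposition 'to' (recipient of 'lend'). The gap is right after 'to'.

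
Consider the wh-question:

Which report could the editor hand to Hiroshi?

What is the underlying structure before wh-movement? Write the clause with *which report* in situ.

'which report' functions as the direct object of 'hand'. Fronting leaves a gap immediately after 'hand':
Which report could the editor hand ___ to Hiroshi?

The editor could hand which report to Hiroshi.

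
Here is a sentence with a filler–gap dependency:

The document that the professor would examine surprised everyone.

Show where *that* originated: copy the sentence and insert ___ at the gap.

The document that the professor would examine ___ surprised everyone.

'that' is the direct object of 'examine'. The gap is right after 'examine'.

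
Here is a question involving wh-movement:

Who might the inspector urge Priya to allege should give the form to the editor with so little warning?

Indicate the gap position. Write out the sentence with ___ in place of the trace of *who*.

Who might the inspector urge Priya to allege ___ should give the form to the editor with so little warning?

Underlying clause: The inspector might urge Priya to allege who should give the form to the editor with so little warning.
The filler 'who' is interpreted as the subject of the clause embedded under 'allege'. The gap is right after 'allege'.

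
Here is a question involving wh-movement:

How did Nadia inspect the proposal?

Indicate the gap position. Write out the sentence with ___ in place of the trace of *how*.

How did Nadia inspect the proposal ___?

Before movement: Nadia did inspect the proposal how.
'how' functions as the manner adjunct. The gap is right after 'proposal'.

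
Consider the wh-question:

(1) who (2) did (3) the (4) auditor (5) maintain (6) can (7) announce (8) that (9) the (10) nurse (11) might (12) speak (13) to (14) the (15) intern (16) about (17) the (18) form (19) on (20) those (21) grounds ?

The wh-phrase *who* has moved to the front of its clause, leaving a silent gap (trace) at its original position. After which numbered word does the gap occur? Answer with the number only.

In situ: The auditor did maintain who can announce that the nurse might speak to the intern about the form on those grounds.
The filler 'who' is interpreted as the subject of the clause embedded under 'maintain'. Wh-movement fronts it, leaving a gap right after 'maintain':
Who did the auditor maintain ___ can announce that the nurse might speak to the intern about the form on those grounds?
'maintain' is word 5.

5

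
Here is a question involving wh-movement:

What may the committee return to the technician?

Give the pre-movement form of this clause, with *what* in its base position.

The filler 'what' is interpreted as the direct object of 'return'. Wh-movement fronts it, leaving a gap right after 'return':
What may the committee return ___ to the technician?

The committee may return what to the technician.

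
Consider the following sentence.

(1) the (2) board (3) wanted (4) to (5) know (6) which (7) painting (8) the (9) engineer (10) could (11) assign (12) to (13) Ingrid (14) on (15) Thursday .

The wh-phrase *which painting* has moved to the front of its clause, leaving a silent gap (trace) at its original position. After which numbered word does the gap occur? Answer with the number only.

Pre-movement form: The engineer could assign which painting to Ingrid on Thursday.
'which painting' functions as the direct object of 'assign'. Fronting leaves a gap immediately after 'assign':
The board wanted to know which painting the engineer could assign ___ to Ingrid on Thursday.
'assign' is word 11.

11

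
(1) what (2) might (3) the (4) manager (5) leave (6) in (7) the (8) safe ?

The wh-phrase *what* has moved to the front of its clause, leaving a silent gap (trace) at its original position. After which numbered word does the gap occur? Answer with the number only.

Pre-movement form: The manager might leave what in the safe.
'what' functions as the direct object of 'leave'. It moves to the left edge, and the trace sits right after 'leave':
What might the manager leave ___ in the safe?
'leave' is word 5.

5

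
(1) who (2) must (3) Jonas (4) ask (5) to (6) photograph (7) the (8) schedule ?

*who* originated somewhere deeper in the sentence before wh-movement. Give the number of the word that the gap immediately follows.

Pre-movement form: Jonas must ask who to photograph the schedule.
The filler 'who' is interpreted as the direct object of 'ask'. It moves to the left edge, and the trace sits right after 'ask':
Who must Jonas ask ___ to photograph the schedule?
'ask' is word 4.

4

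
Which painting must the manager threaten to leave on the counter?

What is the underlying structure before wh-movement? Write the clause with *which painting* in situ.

The filler 'which painting' is interpreted as the direct object of 'leave'. Fronting leaves a gap immediately after 'leave':
Which painting must the manager threaten to leave ___ on the counter?

The manager must threaten to leave which painting on the counter.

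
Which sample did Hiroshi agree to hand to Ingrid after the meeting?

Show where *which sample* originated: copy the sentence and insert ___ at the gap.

Which sample did Hiroshi agree to hand ___ to Ingrid after the meeting?

Underlying clause: Hiroshi did agree to hand which sample to Ingrid after the meeting.
The filler 'which sample' is interpreted as the direct object of 'hand'. The gap is right after 'hand'.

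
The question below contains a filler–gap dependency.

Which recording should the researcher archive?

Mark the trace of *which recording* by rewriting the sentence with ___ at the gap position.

Which recording should the researcher archive ___?

Underlying clause: The researcher should archive which recording.
The filler 'which recording' is interpreted as the direct object of 'archive'. The gap is right after 'archive'.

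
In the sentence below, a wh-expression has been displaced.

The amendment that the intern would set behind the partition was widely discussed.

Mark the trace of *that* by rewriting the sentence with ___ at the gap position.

The amendment that the intern would set ___ behind the partition was widely discussed.

The filler 'that' is interpreted as the direct object of 'set'. The gap is right after 'set'.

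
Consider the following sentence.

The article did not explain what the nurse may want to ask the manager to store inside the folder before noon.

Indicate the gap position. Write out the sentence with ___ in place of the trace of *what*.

Pre-movement form: The nurse may want to ask the manager to store what inside the folder before noon.
'what' functions as the direct object of 'store'. The gap is right after 'store'.

The article did not explain what the nurse may want to ask the manager to store ___ inside the folder before noon.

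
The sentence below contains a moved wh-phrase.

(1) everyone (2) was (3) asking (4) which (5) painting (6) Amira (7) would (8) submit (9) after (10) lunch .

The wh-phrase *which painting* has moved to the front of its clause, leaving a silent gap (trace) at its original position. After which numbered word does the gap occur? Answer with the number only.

Underlying clause: Amira would submit which painting after lunch.
'which painting' is the direct object of 'submit'. It moves to the left edge, and the trace sits right after 'submit':
Everyone was asking which painting Amira would submit ___ after lunch.
'submit' is word 8.

8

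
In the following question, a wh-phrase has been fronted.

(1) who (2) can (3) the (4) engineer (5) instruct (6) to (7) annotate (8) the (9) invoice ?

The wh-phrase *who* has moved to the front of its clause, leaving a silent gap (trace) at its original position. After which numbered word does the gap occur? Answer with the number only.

Pre-movement form: The engineer can instruct who to annotate the invoice.
'who' functions as the direct object of 'instruct'. It moves to the left edge, and the trace sits right after 'instruct':
Who can the engineer instruct ___ to annotate the invoice?
'instruct' is word 5.

5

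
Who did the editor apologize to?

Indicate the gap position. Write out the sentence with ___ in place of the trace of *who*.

Who did the editor apologize to ___?

In situ: The editor did apologize to who.
The filler 'who' is interpreted as the object of the preposition 'to'. The gap is right after 'to'.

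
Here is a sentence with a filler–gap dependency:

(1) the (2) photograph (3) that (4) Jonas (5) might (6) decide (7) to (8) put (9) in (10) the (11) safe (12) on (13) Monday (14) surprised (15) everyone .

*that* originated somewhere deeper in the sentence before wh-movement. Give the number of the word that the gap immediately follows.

The filler 'that' is interpreted as the direct object of 'put'. Wh-movement fronts it, leaving a gap right after 'put':
The photograph that Jonas might decide to put ___ in the safe on Monday surprised everyone.
'put' is word 8.

8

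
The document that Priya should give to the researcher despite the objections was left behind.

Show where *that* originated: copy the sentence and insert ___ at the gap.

'that' is the direct object of 'give'. The gap is right after 'give'.

The document that Priya should give ___ to the researcher despite the objections was left behind.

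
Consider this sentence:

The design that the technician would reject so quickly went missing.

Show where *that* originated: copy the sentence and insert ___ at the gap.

The design that the technician would reject ___ so quickly went missing.

'that' is the direct object of 'reject'. The gap is right after 'reject'.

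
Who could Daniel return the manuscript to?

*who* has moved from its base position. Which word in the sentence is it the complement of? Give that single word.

In situ: Daniel could return the manuscript to who.
'who' is the object of the preposition 'to' (recipient of 'return'). It moves to the left edge, and the trace sits right after 'to':
Who could Daniel return the manuscript to ___?

to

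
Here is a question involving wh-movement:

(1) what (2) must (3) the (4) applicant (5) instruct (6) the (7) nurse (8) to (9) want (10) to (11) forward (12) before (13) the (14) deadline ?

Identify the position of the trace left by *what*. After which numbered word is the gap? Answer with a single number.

Underlying clause: The applicant must instruct the nurse to want to forward what before the deadline.
'what' functions as the direct object of 'forward'. It moves to the left edge, and the trace sits right after 'forward':
What must the applicant instruct the nurse to want to forward ___ before the deadline?
'forward' is word 11.

11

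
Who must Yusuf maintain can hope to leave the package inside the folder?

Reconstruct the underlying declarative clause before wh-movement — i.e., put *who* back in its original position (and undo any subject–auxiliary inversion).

Yusuf must maintain who can hope to leave the package inside the folder.

The filler 'who' is interpreted as the subject of the clause embedded under 'maintain'. Wh-movement fronts it, leaving a gap right after 'maintain':
Who must Yusuf maintain ___ can hope to leave the package inside the folder?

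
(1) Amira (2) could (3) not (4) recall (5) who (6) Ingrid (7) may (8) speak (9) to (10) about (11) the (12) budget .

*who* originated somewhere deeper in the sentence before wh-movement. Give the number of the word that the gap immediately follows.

9

Before movement: Ingrid may speak to who about the budget.
'who' is the object of the preposition 'to'. Fronting leaves a gap immediately after 'to':
Amira could not recall who Ingrid may speak to ___ about the budget.
'to' is word 9.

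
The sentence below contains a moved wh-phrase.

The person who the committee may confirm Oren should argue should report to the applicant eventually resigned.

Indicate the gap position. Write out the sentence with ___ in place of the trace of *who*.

'who' is the subject of the clause embedded under 'argue'. The gap is right after 'argue'.

The person who the committee may confirm Oren should argue ___ should report to the applicant eventually resigned.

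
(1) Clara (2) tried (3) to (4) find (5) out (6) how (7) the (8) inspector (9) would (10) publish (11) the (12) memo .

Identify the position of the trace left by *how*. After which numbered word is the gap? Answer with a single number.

12

Underlying clause: The inspector would publish the memo how.
'how' functions as the manner adjunct. It moves to the left edge, and the trace sits right after 'memo':
Clara tried to find out how the inspector would publish the memo ___.
'memo' is word 12.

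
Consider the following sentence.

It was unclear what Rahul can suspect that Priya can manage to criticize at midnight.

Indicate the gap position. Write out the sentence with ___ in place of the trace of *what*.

Underlying clause: Rahul can suspect that Priya can manage to criticize what at midnight.
'what' is the direct object of 'criticize'. The gap is right after 'criticize'.

It was unclear what Rahul can suspect that Priya can manage to criticize ___ at midnight.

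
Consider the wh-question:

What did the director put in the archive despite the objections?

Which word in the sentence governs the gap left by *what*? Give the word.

put

Pre-movement form: The director did put what in the archive despite the objections.
'what' is the direct object of 'put'. It moves to the left edge, and the trace sits right after 'put':
What did the director put ___ in the archive despite the objections?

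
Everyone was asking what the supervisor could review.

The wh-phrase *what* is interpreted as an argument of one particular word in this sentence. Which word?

review

Before movement: The supervisor could review what.
'what' functions as the direct object of 'review'. It moves to the left edge, and the trace sits right after 'review':
Everyone was asking what the supervisor could review ___.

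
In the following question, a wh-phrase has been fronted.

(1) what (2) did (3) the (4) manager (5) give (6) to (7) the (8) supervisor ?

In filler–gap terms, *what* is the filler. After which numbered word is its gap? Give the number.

Before movement: The manager did give what to the supervisor.
The filler 'what' is interpreted as the direct object of 'give'. Fronting leaves a gap immediately after 'give':
What did the manager give ___ to the supervisor?
'give' is word 5.

5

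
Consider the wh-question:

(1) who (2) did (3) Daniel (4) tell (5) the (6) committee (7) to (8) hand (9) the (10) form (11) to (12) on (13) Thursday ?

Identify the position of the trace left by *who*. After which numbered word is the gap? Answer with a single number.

11

Pre-movement form: Daniel did tell the committee to hand the form to who on Thursday.
'who' functions as the object of the preposition 'to' (recipient of 'hand'). Wh-movement fronts it, leaving a gap right after 'to':
Who did Daniel tell the committee to hand the form to ___ on Thursday?
'to' is word 11.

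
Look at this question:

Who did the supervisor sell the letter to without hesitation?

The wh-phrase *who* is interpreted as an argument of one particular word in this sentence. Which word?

Before movement: The supervisor did sell the letter to who without hesitation.
'who' is the object of the preposition 'to' (recipient of 'sell'). Wh-movement fronts it, leaving a gap right after 'to':
Who did the supervisor sell the letter to ___ without hesitation?

to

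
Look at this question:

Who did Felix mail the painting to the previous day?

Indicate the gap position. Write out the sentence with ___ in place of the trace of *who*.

Who did Felix mail the painting to ___ the previous day?

Underlying clause: Felix did mail the painting to who the previous day.
'who' is the object of the preposition 'to' (recipient of 'mail'). The gap is right after 'to'.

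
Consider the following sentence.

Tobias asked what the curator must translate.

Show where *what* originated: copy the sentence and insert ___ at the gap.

In situ: The curator must translate what.
The filler 'what' is interpreted as the direct object of 'translate'. The gap is right after 'translate'.

Tobias asked what the curator must translate ___.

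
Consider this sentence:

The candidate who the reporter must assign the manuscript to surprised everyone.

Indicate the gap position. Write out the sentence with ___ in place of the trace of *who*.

'who' is the object of the preposition 'to' (recipient of 'assign'). The gap is right after 'to'.

The candidate who the reporter must assign the manuscript to ___ surprised everyone.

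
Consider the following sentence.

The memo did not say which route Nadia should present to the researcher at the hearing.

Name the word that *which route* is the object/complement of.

In situ: Nadia should present which route to the researcher at the hearing.
'which route' is the direct object of 'present'. Wh-movement fronts it, leaving a gap right after 'present':
The memo did not say which route Nadia should present ___ to the researcher at the hearing.

present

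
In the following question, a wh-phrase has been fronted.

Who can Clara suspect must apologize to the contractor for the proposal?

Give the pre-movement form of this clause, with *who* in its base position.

Clara can suspect who must apologize to the contractor for the proposal.

'who' functions as the subject of the clause embedded under 'suspect'. Wh-movement fronts it, leaving a gap right after 'suspect':
Who can Clara suspect ___ must apologize to the contractor for the proposal?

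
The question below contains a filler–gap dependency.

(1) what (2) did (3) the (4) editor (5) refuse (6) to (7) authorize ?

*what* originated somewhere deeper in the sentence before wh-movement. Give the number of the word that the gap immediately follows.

7

Before movement: The editor did refuse to authorize what.
'what' functions as the direct object of 'authorize'. Wh-movement fronts it, leaving a gap right after 'authorize':
What did the editor refuse to authorize ___?
'authorize' is word 7.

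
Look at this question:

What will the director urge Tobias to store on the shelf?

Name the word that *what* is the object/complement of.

store

Before movement: The director will urge Tobias to store what on the shelf.
'what' functions as the direct object of 'store'. It moves to the left edge, and the trace sits right after 'store':
What will the director urge Tobias to store ___ on the shelf?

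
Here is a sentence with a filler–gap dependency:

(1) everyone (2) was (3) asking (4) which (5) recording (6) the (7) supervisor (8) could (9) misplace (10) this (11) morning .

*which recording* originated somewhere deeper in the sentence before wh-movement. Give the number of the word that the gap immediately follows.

Pre-movement form: The supervisor could misplace which recording this morning.
'which recording' is the direct object of 'misplace'. It moves to the left edge, and the trace sits right after 'misplace':
Everyone was asking which recording the supervisor could misplace ___ this morning.
'misplace' is word 9.

9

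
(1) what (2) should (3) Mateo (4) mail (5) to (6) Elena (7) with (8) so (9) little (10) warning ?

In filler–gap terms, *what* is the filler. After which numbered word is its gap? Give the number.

Pre-movement form: Mateo should mail what to Elena with so little warning.
'what' functions as the direct object of 'mail'. Fronting leaves a gap immediately after 'mail':
What should Mateo mail ___ to Elena with so little warning?
'mail' is word 4.

4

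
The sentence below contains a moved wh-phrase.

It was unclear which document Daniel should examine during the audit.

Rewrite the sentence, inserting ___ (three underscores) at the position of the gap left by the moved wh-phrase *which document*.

It was unclear which document Daniel should examine ___ during the audit.

Pre-movement form: Daniel should examine which document during the audit.
'which document' is the direct object of 'examine'. The gap is right after 'examine'.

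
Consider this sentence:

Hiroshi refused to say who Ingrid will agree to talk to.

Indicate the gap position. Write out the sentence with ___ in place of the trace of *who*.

Hiroshi refused to say who Ingrid will agree to talk to ___.

In situ: Ingrid will agree to talk to who.
'who' is the object of the preposition 'to'. The gap is right after 'to'.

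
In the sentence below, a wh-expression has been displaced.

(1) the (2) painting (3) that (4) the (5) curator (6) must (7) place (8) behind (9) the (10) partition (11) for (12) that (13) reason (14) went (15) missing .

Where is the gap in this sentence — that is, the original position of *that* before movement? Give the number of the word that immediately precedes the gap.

7

'that' functions as the direct object of 'place'. It moves to the left edge, and the trace sits right after 'place':
The painting that the curator must place ___ behind the partition for that reason went missing.
'place' is word 7.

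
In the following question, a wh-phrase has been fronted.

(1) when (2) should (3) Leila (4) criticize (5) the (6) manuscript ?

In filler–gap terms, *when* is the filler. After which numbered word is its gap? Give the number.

Pre-movement form: Leila should criticize the manuscript when.
'when' functions as the temporal adjunct. It moves to the left edge, and the trace sits right after 'manuscript':
When should Leila criticize the manuscript ___?
'manuscript' is word 6.

6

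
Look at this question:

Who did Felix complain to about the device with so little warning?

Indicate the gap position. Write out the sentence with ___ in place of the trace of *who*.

Pre-movement form: Felix did complain to who about the device with so little warning.
'who' is the object of the preposition 'to'. The gap is right after 'to'.

Who did Felix complain to ___ about the device with so little warning?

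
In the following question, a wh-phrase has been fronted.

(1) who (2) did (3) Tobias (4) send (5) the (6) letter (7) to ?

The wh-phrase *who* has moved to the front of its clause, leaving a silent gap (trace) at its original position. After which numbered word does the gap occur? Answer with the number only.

Underlying clause: Tobias did send the letter to who.
'who' is the object of the preposition 'to' (recipient of 'send'). Wh-movement fronts it, leaving a gap right after 'to':
Who did Tobias send the letter to ___?
'to' is word 7.

7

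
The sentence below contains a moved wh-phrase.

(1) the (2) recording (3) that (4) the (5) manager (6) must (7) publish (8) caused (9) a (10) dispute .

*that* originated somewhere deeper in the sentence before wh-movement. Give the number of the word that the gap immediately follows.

The filler 'that' is interpreted as the direct object of 'publish'. Wh-movement fronts it, leaving a gap right after 'publish':
The recording that the manager must publish ___ caused a dispute.
'publish' is word 7.

7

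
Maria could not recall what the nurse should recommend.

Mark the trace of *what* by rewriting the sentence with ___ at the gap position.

Underlying clause: The nurse should recommend what.
'what' is the direct object of 'recommend'. The gap is right after 'recommend'.

Maria could not recall what the nurse should recommend ___.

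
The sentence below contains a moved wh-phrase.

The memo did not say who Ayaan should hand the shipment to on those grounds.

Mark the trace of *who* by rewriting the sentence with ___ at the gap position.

The memo did not say who Ayaan should hand the shipment to ___ on those grounds.

Before movement: Ayaan should hand the shipment to who on those grounds.
'who' functions as the object of the preposition 'to' (recipient of 'hand'). The gap is right after 'to'.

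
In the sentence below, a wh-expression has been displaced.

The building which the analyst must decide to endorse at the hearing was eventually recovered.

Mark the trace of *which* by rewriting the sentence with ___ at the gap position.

The filler 'which' is interpreted as the direct object of 'endorse'. The gap is right after 'endorse'.

The building which the analyst must decide to endorse ___ at the hearing was eventually recovered.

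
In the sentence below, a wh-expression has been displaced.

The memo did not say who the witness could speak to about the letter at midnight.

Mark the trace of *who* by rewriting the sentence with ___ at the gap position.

Pre-movement form: The witness could speak to who about the letter at midnight.
The filler 'who' is interpreted as the object of the preposition 'to'. The gap is right after 'to'.

The memo did not say who the witness could speak to ___ about the letter at midnight.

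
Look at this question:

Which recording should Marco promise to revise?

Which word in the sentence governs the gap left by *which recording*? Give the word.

revise

Pre-movement form: Marco should promise to revise which recording.
The filler 'which recording' is interpreted as the direct object of 'revise'. It moves to the left edge, and the trace sits right after 'revise':
Which recording should Marco promise to revise ___?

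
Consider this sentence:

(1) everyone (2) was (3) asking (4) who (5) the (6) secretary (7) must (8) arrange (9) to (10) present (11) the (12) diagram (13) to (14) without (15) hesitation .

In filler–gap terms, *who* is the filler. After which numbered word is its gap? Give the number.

In situ: The secretary must arrange to present the diagram to who without hesitation.
'who' functions as the object of the preposition 'to' (recipient of 'present'). Wh-movement fronts it, leaving a gap right after 'to':
Everyone was asking who the secretary must arrange to present the diagram to ___ without hesitation.
'to' is word 13.

13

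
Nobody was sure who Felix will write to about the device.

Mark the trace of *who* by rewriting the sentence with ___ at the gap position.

Underlying clause: Felix will write to who about the device.
The filler 'who' is interpreted as the object of the preposition 'to'. The gap is right after 'to'.

Nobody was sure who Felix will write to ___ about the device.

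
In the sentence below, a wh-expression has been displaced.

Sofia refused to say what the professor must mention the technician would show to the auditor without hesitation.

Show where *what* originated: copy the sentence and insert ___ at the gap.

Sofia refused to say what the professor must mention the technician would show ___ to the auditor without hesitation.

In situ: The professor must mention the technician would show what to the auditor without hesitation.
'what' functions as the direct object of 'show'. The gap is right after 'show'.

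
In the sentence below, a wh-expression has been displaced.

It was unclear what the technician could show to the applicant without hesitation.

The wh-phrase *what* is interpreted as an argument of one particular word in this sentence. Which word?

Pre-movement form: The technician could show what to the applicant without hesitation.
'what' functions as the direct object of 'show'. Fronting leaves a gap immediately after 'show':
It was unclear what the technician could show ___ to the applicant without hesitation.

show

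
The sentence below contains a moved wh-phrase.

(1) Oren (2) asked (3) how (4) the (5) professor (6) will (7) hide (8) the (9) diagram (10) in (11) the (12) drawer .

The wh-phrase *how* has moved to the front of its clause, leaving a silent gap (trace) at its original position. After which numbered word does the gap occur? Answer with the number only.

Underlying clause: The professor will hide the diagram in the drawer how.
The filler 'how' is interpreted as the manner adjunct. Wh-movement fronts it, leaving a gap right after 'drawer':
Oren asked how the professor will hide the diagram in the drawer ___.
'drawer' is word 12.

12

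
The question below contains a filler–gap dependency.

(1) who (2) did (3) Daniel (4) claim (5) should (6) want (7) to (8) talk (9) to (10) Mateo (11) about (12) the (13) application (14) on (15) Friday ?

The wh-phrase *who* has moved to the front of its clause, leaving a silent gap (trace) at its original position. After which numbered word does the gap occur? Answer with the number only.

4

Before movement: Daniel did claim who should want to talk to Mateo about the application on Friday.
'who' functions as the subject of the clause embedded under 'claim'. It moves to the left edge, and the trace sits right after 'claim':
Who did Daniel claim ___ should want to talk to Mateo about the application on Friday?
'claim' is word 4.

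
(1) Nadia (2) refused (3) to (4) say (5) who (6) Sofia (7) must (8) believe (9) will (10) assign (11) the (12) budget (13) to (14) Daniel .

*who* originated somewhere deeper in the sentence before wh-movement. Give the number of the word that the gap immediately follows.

8

Underlying clause: Sofia must believe who will assign the budget to Daniel.
'who' is the subject of the clause embedded under 'believe'. Fronting leaves a gap immediately after 'believe':
Nadia refused to say who Sofia must believe ___ will assign the budget to Daniel.
'believe' is word 8.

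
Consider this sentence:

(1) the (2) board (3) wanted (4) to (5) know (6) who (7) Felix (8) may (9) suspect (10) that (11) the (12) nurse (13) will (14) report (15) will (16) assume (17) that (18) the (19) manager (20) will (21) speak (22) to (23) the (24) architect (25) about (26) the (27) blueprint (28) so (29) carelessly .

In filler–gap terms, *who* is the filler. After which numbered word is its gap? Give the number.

14

Before movement: Felix may suspect that the nurse will report who will assume that the manager will speak to the architect about the blueprint so carelessly.
'who' functions as the subject of the clause embedded under 'report'. Wh-movement fronts it, leaving a gap right after 'report':
The board wanted to know who Felix may suspect that the nurse will report ___ will assume that the manager will speak to the architect about the blueprint so carelessly.
'report' is word 14.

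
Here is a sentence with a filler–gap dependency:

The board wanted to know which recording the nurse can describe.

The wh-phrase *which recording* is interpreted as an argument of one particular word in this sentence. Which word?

describe

Pre-movement form: The nurse can describe which recording.
The filler 'which recording' is interpreted as the direct object of 'describe'. Wh-movement fronts it, leaving a gap right after 'describe':
The board wanted to know which recording the nurse can describe ___.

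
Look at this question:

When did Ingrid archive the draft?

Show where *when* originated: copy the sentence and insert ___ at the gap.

In situ: Ingrid did archive the draft when.
'when' is the temporal adjunct. The gap is right after 'draft'.

When did Ingrid archive the draft ___?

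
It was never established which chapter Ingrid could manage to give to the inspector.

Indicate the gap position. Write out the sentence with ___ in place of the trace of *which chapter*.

Before movement: Ingrid could manage to give which chapter to the inspector.
'which chapter' functions as the direct object of 'give'. The gap is right after 'give'.

It was never established which chapter Ingrid could manage to give ___ to the inspector.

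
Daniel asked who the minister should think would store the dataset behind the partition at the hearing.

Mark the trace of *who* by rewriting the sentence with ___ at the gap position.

Daniel asked who the minister should think ___ would store the dataset behind the partition at the hearing.

In situ: The minister should think who would store the dataset behind the partition at the hearing.
'who' is the subject of the clause embedded under 'think'. The gap is right after 'think'.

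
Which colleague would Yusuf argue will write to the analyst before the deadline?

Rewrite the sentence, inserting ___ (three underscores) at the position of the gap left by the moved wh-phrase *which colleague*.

Which colleague would Yusuf argue ___ will write to the analyst before the deadline?

Pre-movement form: Yusuf would argue which colleague will write to the analyst before the deadline.
'which colleague' is the subject of the clause embedded under 'argue'. The gap is right after 'argue'.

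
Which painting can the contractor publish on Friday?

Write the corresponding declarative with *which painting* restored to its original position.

The contractor can publish which painting on Friday.

'which painting' is the direct object of 'publish'. Wh-movement fronts it, leaving a gap right after 'publish':
Which painting can the contractor publish ___ on Friday?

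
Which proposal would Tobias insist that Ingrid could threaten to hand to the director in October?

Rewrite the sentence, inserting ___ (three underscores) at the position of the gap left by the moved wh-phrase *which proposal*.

Pre-movement form: Tobias would insist that Ingrid could threaten to hand which proposal to the director in October.
'which proposal' functions as the direct object of 'hand'. The gap is right after 'hand'.

Which proposal would Tobias insist that Ingrid could threaten to hand ___ to the director in October?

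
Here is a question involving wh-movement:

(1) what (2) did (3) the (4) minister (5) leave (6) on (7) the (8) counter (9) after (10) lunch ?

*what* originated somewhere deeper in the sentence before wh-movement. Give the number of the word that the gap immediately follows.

5

Pre-movement form: The minister did leave what on the counter after lunch.
The filler 'what' is interpreted as the direct object of 'leave'. Fronting leaves a gap immediately after 'leave':
What did the minister leave ___ on the counter after lunch?
'leave' is word 5.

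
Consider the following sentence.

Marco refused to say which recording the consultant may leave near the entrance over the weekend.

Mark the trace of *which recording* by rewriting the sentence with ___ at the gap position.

Marco refused to say which recording the consultant may leave ___ near the entrance over the weekend.

Before movement: The consultant may leave which recording near the entrance over the weekend.
'which recording' is the direct object of 'leave'. The gap is right after 'leave'.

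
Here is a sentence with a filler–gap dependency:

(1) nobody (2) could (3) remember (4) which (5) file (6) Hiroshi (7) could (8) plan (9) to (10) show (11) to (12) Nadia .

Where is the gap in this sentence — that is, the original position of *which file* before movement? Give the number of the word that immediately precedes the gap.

10

In situ: Hiroshi could plan to show which file to Nadia.
'which file' functions as the direct object of 'show'. It moves to the left edge, and the trace sits right after 'show':
Nobody could remember which file Hiroshi could plan to show ___ to Nadia.
'show' is word 10.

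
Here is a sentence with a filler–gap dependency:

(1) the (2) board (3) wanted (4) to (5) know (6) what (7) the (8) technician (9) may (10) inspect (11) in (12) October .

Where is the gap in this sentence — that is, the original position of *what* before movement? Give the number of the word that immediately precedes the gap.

10

Before movement: The technician may inspect what in October.
The filler 'what' is interpreted as the direct object of 'inspect'. Fronting leaves a gap immediately after 'inspect':
The board wanted to know what the technician may inspect ___ in October.
'inspect' is word 10.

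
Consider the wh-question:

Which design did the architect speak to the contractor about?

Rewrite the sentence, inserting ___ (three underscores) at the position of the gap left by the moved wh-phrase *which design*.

Pre-movement form: The architect did speak to the contractor about which design.
The filler 'which design' is interpreted as the object of the preposition 'about'. The gap is right after 'about'.

Which design did the architect speak to the contractor about ___?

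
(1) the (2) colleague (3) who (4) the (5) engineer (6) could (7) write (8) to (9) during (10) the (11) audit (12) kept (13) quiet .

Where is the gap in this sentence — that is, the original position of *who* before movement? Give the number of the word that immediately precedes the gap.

8

'who' functions as the object of the preposition 'to'. It moves to the left edge, and the trace sits right after 'to':
The colleague who the engineer could write to ___ during the audit kept quiet.
'to' is word 8.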